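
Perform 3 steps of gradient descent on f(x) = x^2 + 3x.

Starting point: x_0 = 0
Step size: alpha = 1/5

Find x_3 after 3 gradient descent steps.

f(x) = x^2 + 3x, f'(x) = 2x + (3)
Step 1: f'(0) = 3, x_1 = 0 - 1/5 * 3 = -3/5
Step 2: f'(-3/5) = 9/5, x_2 = -3/5 - 1/5 * 9/5 = -24/25
Step 3: f'(-24/25) = 27/25, x_3 = -24/25 - 1/5 * 27/25 = -147/125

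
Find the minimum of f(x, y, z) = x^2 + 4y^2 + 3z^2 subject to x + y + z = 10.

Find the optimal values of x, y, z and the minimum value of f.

Using Lagrange multipliers on f = x^2 + 4y^2 + 3z^2 with constraint x + y + z = 10:
Conditions: 2*1*x = lambda, 2*4*y = lambda, 2*3*z = lambda
So x = lambda/2, y = lambda/8, z = lambda/6
Substituting into constraint: lambda * (19/24) = 10
lambda = 240/19
x = 120/19, y = 30/19, z = 40/19
Minimum value = 1200/19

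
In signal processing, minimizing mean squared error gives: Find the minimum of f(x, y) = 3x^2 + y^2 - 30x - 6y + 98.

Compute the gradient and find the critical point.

f(x,y) = 3x^2 + y^2 - 30x - 6y + 98
df/dx = 6x + (-30) = 0  =>  x = 5
df/dy = 2y + (-6) = 0  =>  y = 3
f(5, 3) = 3*(5)^2 + 1*(3)^2 + -30*(5) + -6*(3) + 98 = 14
Hessian is diagonal with entries 6, 2 > 0, so this is a minimum.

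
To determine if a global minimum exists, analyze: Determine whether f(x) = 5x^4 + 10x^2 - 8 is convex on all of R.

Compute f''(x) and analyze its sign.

f(x) = 5x^4 + 10x^2 - 8
f'(x) = 20x^3 + 20x
f''(x) = 60x^2 + 20
f''(x) = 60x^2 + 20 >= 20 > 0 for all x
Therefore, f is convex on R.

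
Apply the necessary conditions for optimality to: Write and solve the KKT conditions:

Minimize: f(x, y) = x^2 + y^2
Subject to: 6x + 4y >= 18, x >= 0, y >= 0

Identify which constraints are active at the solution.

KKT conditions for min x^2 + y^2 s.t. 6x + 4y >= 18, x >= 0, y >= 0:
Stationarity: 2x = mu*6 + mu_x, 2y = mu*4 + mu_y, with mu, mu_x, mu_y >= 0
Complementary slackness: mu*(6x + 4y - 18) = 0, mu_x*x = 0, mu_y*y = 0
(0, 0) is infeasible (6*0 + 4*0 < 18), so if mu = 0 stationarity would force x = mu_x/2 >= 0, y = mu_y/2 >= 0 with mu_x*x = mu_y*y = 0, i.e. x = y = 0: contradiction. Hence mu > 0 and 6x + 4y = 18 is active.
Try x > 0, y > 0 (so mu_x = mu_y = 0): x = 6*mu/2, y = 4*mu/2
Substitute: 6*(6*mu/2) + 4*(4*mu/2) = 18
  mu*52/2 = 18 => mu = 9/13
x* = 27/13 > 0, y* = 18/13 > 0, consistent with mu_x = mu_y = 0.
f is convex and the constraints are linear, so this KKT point is the global minimum.
f* = 81/13
Active constraints: 6x + 4y >= 18 (holds with equality, mu = 9/13 > 0); x >= 0 and y >= 0 are inactive (mu_x = mu_y = 0).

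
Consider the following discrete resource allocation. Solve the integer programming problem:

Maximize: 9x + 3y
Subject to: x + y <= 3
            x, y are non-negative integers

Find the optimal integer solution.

Objective: 9x + 3y, constraint: x + y <= 3
Coefficient of x is 9 >= coefficient of y is 3, so allocate the entire budget to x.
Optimal: x = 3, y = 0, value = 27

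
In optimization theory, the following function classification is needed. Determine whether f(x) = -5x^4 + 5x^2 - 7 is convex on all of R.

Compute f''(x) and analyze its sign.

f(x) = -5x^4 + 5x^2 - 7
f'(x) = -20x^3 + 10x
f''(x) = -60x^2 + 10
f''(x) = -60x^2 + 10 -> -inf as |x| -> inf
Therefore, f is not globally convex on R.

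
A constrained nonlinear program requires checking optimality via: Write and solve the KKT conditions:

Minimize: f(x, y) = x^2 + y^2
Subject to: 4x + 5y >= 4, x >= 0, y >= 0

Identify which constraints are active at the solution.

KKT conditions for min x^2 + y^2 s.t. 4x + 5y >= 4, x >= 0, y >= 0:
Stationarity: 2x = mu*4 + mu_x, 2y = mu*5 + mu_y, with mu, mu_x, mu_y >= 0
Complementary slackness: mu*(4x + 5y - 4) = 0, mu_x*x = 0, mu_y*y = 0
(0, 0) is infeasible (4*0 + 5*0 < 4), so if mu = 0 stationarity would force x = mu_x/2 >= 0, y = mu_y/2 >= 0 with mu_x*x = mu_y*y = 0, i.e. x = y = 0: contradiction. Hence mu > 0 and 4x + 5y = 4 is active.
Try x > 0, y > 0 (so mu_x = mu_y = 0): x = 4*mu/2, y = 5*mu/2
Substitute: 4*(4*mu/2) + 5*(5*mu/2) = 4
  mu*41/2 = 4 => mu = 8/41
x* = 16/41 > 0, y* = 20/41 > 0, consistent with mu_x = mu_y = 0.
f is convex and the constraints are linear, so this KKT point is the global minimum.
f* = 16/41
Active constraints: 4x + 5y >= 4 (holds with equality, mu = 8/41 > 0); x >= 0 and y >= 0 are inactive (mu_x = mu_y = 0).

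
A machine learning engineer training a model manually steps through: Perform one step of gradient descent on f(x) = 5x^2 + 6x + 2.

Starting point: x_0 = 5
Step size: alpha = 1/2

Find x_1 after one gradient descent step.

f(x) = 5x^2 + 6x + 2
f'(x) = 10x + 6
f'(5) = 10*5 + (6) = 56
x_1 = x_0 - alpha * f'(x_0) = 5 - 1/2 * 56 = -23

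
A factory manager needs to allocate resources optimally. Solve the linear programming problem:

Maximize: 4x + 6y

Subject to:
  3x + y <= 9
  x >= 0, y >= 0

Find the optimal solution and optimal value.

The feasible region has vertices at [(0, 0), (3, 0), (0, 9)].
Checking objective 4x + 6y at each vertex:
  (0, 0): 4*0 + 6*0 = 0
  (3, 0): 4*3 + 6*0 = 12
  (0, 9): 4*0 + 6*9 = 54
Maximum is 54 at (0, 9).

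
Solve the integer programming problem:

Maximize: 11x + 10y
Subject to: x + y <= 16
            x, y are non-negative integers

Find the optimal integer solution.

Objective: 11x + 10y, constraint: x + y <= 16
Coefficient of x is 11 >= coefficient of y is 10, so allocate the entire budget to x.
Optimal: x = 16, y = 0, value = 176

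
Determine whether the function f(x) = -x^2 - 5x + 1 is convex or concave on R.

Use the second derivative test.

f(x) = -x^2 - 5x + 1
f'(x) = -2x - 5
f''(x) = -2
Since f''(x) = -2 < 0 for all x, f is concave on R.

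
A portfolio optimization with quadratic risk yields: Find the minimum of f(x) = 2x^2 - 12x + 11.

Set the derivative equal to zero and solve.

f(x) = 2x^2 - 12x + 11
f'(x) = 4x + (-12) = 0
x = 12/4 = 3
f(3) = -7
Since f''(x) = 4 > 0, this is a minimum.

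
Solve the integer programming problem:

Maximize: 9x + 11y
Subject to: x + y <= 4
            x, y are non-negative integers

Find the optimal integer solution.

Objective: 9x + 11y, constraint: x + y <= 4
Coefficient of y is 11 > coefficient of x is 9, so allocate the entire budget to y.
Optimal: x = 0, y = 4, value = 44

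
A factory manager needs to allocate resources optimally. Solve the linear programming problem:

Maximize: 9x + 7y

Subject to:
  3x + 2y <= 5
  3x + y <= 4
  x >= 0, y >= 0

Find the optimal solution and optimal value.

Feasible vertices: (0, 0), (0, 5/2), (1, 1), (4/3, 0)
Objective 9x + 7y at each:
  (0, 0): 0
  (0, 5/2): 35/2
  (1, 1): 16
  (4/3, 0): 12
Maximum is 35/2 at (0, 5/2).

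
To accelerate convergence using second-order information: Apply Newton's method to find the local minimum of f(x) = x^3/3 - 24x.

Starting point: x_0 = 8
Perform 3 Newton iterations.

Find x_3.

f(x) = x^3/3 - 24x
f'(x) = x^2 - 24, f''(x) = 2x
Newton update: x_{n+1} = x_n - (x_n^2 - 24)/(2*x_n)
Step 1: x_0 = 8, f'=40, f''=16, x_1 = 11/2
Step 2: x_1 = 11/2, f'=25/4, f''=11, x_2 = 217/44
Step 3: x_2 = 217/44, f'=625/1936, f''=217/22, x_3 = 93553/19096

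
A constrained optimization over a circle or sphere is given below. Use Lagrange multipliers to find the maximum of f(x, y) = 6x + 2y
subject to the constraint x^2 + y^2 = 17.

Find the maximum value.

Set up Lagrange conditions: grad f = lambda * grad g
  6 = 2*lambda*x
  2 = 2*lambda*y
From these: x/y = 6/2, so x = 6t, y = 2t for some t.
Substitute into constraint: (6t)^2 + (2t)^2 = 17
  t^2 * 40 = 17
  t = sqrt(17/40)
Maximum = 6*x + 2*y = (6^2 + 2^2)*t = 40 * sqrt(17/40) = sqrt(680)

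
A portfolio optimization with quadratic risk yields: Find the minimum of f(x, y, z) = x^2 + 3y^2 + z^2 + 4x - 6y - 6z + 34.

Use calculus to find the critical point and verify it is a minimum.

f(x,y,z) = x^2 + 3y^2 + z^2 + 4x - 6y - 6z + 34
df/dx = 2x + (4) = 0 => x = -2
df/dy = 6y + (-6) = 0 => y = 1
df/dz = 2z + (-6) = 0 => z = 3
f(-2,1,3) = 1*(-2)^2 + 3*(1)^2 + 1*(3)^2 + 4*(-2) + -6*(1) + -6*(3) + 34 = 18
Hessian is diagonal with entries 2, 6, 2 > 0, confirmed minimum.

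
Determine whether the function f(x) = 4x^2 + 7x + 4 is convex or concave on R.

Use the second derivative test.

f(x) = 4x^2 + 7x + 4
f'(x) = 8x + 7
f''(x) = 8
Since f''(x) = 8 > 0 for all x, f is convex on R.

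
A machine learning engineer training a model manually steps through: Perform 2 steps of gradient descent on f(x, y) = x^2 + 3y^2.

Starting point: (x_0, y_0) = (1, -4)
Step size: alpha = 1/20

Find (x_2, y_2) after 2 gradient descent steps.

f(x,y) = x^2 + 3y^2
grad_x = 2x + 0y, grad_y = 6y + 0x
Step 1: grad = (2, -24), (9/10, -14/5)
Step 2: grad = (9/5, -84/5), (81/100, -49/25)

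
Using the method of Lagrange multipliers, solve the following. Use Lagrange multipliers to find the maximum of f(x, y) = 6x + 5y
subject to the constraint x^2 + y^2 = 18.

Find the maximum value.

Set up Lagrange conditions: grad f = lambda * grad g
  6 = 2*lambda*x
  5 = 2*lambda*y
From these: x/y = 6/5, so x = 6t, y = 5t for some t.
Substitute into constraint: (6t)^2 + (5t)^2 = 18
  t^2 * 61 = 18
  t = sqrt(18/61)
Maximum = 6*x + 5*y = (6^2 + 5^2)*t = 61 * sqrt(18/61) = sqrt(1098)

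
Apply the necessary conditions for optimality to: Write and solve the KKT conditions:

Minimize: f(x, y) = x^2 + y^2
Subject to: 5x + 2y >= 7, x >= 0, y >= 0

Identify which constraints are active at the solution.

KKT conditions for min x^2 + y^2 s.t. 5x + 2y >= 7, x >= 0, y >= 0:
Stationarity: 2x = mu*5 + mu_x, 2y = mu*2 + mu_y, with mu, mu_x, mu_y >= 0
Complementary slackness: mu*(5x + 2y - 7) = 0, mu_x*x = 0, mu_y*y = 0
(0, 0) is infeasible (5*0 + 2*0 < 7), so if mu = 0 stationarity would force x = mu_x/2 >= 0, y = mu_y/2 >= 0 with mu_x*x = mu_y*y = 0, i.e. x = y = 0: contradiction. Hence mu > 0 and 5x + 2y = 7 is active.
Try x > 0, y > 0 (so mu_x = mu_y = 0): x = 5*mu/2, y = 2*mu/2
Substitute: 5*(5*mu/2) + 2*(2*mu/2) = 7
  mu*29/2 = 7 => mu = 14/29
x* = 35/29 > 0, y* = 14/29 > 0, consistent with mu_x = mu_y = 0.
f is convex and the constraints are linear, so this KKT point is the global minimum.
f* = 49/29
Active constraints: 5x + 2y >= 7 (holds with equality, mu = 14/29 > 0); x >= 0 and y >= 0 are inactive (mu_x = mu_y = 0).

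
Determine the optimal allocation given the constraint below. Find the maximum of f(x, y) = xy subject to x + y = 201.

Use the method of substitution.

Substitute y = 201 - x into f(x,y) = xy:
g(x) = x(201 - x) = 201x - x^2
g'(x) = 201 - 2x = 0  =>  x = 201/2
y = 201 - 201/2 = 201/2
Maximum value = (201/2) * (201/2) = 40401/4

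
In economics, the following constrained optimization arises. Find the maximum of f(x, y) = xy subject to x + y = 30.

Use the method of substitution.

Substitute y = 30 - x into f(x,y) = xy:
g(x) = x(30 - x) = 30x - x^2
g'(x) = 30 - 2x = 0  =>  x = 15
y = 30 - 15 = 15
Maximum value = 15 * 15 = 225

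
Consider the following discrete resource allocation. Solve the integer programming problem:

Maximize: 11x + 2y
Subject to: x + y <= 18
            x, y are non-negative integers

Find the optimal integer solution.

Objective: 11x + 2y, constraint: x + y <= 18
Coefficient of x is 11 >= coefficient of y is 2, so allocate the entire budget to x.
Optimal: x = 18, y = 0, value = 198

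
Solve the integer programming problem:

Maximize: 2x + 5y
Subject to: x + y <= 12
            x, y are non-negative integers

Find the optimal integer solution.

Objective: 2x + 5y, constraint: x + y <= 12
Coefficient of y is 5 > coefficient of x is 2, so allocate the entire budget to y.
Optimal: x = 0, y = 12, value = 60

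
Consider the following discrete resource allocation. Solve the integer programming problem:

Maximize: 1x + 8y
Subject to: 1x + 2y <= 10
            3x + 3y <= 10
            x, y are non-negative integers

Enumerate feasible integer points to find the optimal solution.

Constraint 1: 1x + 2y <= 10
Constraint 2: 3x + 3y <= 10
Feasible x range (need y >= 0): 0 <= x <= min(10/1, 10/3) => x in {0, ..., 3}.
Enumerate feasible integer points row by row (the coefficient of y is 8 > 0, so for each x the largest feasible y gives the best value):
  x = 0: y <= min((10 - 1*0)/2, (10 - 3*0)/3) => y in {0, ..., 3}; best 1*0 + 8*3 = 24
  x = 1: y <= min((10 - 1*1)/2, (10 - 3*1)/3) => y in {0, ..., 2}; best 1*1 + 8*2 = 17
  x = 2: y <= min((10 - 1*2)/2, (10 - 3*2)/3) => y in {0, ..., 1}; best 1*2 + 8*1 = 10
  x = 3: y <= min((10 - 1*3)/2, (10 - 3*3)/3) => y in {0}; best 1*3 + 8*0 = 3
The maximum 1x + 8y = 24 is achieved at x = 0, y = 3.
Check: 1*0 + 2*3 = 6 <= 10 and 3*0 + 3*3 = 9 <= 10.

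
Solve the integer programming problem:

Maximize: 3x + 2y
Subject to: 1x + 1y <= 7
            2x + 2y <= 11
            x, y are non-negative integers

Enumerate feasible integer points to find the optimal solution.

Constraint 1: 1x + 1y <= 7
Constraint 2: 2x + 2y <= 11
Feasible x range (need y >= 0): 0 <= x <= min(7/1, 11/2) => x in {0, ..., 5}.
Enumerate feasible integer points row by row (the coefficient of y is 2 > 0, so for each x the largest feasible y gives the best value):
  x = 0: y <= min((7 - 1*0)/1, (11 - 2*0)/2) => y in {0, ..., 5}; best 3*0 + 2*5 = 10
  x = 1: y <= min((7 - 1*1)/1, (11 - 2*1)/2) => y in {0, ..., 4}; best 3*1 + 2*4 = 11
  x = 2: y <= min((7 - 1*2)/1, (11 - 2*2)/2) => y in {0, ..., 3}; best 3*2 + 2*3 = 12
  x = 3: y <= min((7 - 1*3)/1, (11 - 2*3)/2) => y in {0, ..., 2}; best 3*3 + 2*2 = 13
  x = 4: y <= min((7 - 1*4)/1, (11 - 2*4)/2) => y in {0, ..., 1}; best 3*4 + 2*1 = 14
  x = 5: y <= min((7 - 1*5)/1, (11 - 2*5)/2) => y in {0}; best 3*5 + 2*0 = 15
The maximum 3x + 2y = 15 is achieved at x = 5, y = 0.
Check: 1*5 + 1*0 = 5 <= 7 and 2*5 + 2*0 = 10 <= 11.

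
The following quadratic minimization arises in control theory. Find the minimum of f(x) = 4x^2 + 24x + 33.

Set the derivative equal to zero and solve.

f(x) = 4x^2 + 24x + 33
f'(x) = 8x + (24) = 0
x = -24/8 = -3
f(-3) = -3
Since f''(x) = 8 > 0, this is a minimum.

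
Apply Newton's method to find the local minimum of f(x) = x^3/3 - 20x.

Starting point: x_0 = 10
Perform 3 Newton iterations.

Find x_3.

f(x) = x^3/3 - 20x
f'(x) = x^2 - 20, f''(x) = 2x
Newton update: x_{n+1} = x_n - (x_n^2 - 20)/(2*x_n)
Step 1: x_0 = 10, f'=80, f''=20, x_1 = 6
Step 2: x_1 = 6, f'=16, f''=12, x_2 = 14/3
Step 3: x_2 = 14/3, f'=16/9, f''=28/3, x_3 = 94/21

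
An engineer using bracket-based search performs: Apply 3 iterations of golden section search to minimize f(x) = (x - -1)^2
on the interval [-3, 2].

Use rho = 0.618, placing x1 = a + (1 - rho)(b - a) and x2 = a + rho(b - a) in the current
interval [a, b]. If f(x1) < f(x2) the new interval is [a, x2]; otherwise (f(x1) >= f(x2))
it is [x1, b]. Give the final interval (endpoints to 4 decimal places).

Golden section search for min of f(x) = (x - -1)^2 on [-3, 2].
Each step: x1 = a + (1 - rho)(b - a), x2 = a + rho(b - a); if f(x1) < f(x2) keep [a, x2], otherwise keep [x1, b].
Step 1: [-3.0000, 2.0000], x1=-1.0900 (f=0.0081), x2=0.0900 (f=1.1881); f(x1) < f(x2) => keep [-3.0000, 0.0900]
Step 2: [-3.0000, 0.0900], x1=-1.8196 (f=0.6718), x2=-1.0904 (f=0.0082); f(x1) > f(x2) => keep [-1.8196, 0.0900]
Step 3: [-1.8196, 0.0900], x1=-1.0901 (f=0.0081), x2=-0.6395 (f=0.1300); f(x1) < f(x2) => keep [-1.8196, -0.6395]
Final interval: [-1.8196, -0.6395]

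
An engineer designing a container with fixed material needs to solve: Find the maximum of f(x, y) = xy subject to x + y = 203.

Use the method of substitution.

Substitute y = 203 - x into f(x,y) = xy:
g(x) = x(203 - x) = 203x - x^2
g'(x) = 203 - 2x = 0  =>  x = 203/2
y = 203 - 203/2 = 203/2
Maximum value = (203/2) * (203/2) = 41209/4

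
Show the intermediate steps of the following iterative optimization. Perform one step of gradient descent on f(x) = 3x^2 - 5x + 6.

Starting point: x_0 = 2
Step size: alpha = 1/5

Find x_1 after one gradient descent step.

f(x) = 3x^2 - 5x + 6
f'(x) = 6x - 5
f'(2) = 6*2 + (-5) = 7
x_1 = x_0 - alpha * f'(x_0) = 2 - 1/5 * 7 = 3/5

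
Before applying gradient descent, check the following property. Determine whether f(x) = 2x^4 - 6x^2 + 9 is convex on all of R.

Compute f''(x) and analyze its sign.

f(x) = 2x^4 - 6x^2 + 9
f'(x) = 8x^3 + -12x
f''(x) = 24x^2 + -12
f''(0) = -12 < 0, so not convex near x = 0
Therefore, f is not globally convex on R.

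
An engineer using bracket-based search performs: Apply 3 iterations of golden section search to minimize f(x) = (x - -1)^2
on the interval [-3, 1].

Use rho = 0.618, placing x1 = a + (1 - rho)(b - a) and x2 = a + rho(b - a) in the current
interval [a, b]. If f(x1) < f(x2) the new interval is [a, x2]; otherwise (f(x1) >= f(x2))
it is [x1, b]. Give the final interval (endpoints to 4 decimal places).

Golden section search for min of f(x) = (x - -1)^2 on [-3, 1].
Each step: x1 = a + (1 - rho)(b - a), x2 = a + rho(b - a); if f(x1) < f(x2) keep [a, x2], otherwise keep [x1, b].
Step 1: [-3.0000, 1.0000], x1=-1.4720 (f=0.2228), x2=-0.5280 (f=0.2228); f(x1) = f(x2) (tie, not '<') => keep [-1.4720, 1.0000]
Step 2: [-1.4720, 1.0000], x1=-0.5277 (f=0.2231), x2=0.0557 (f=1.1145); f(x1) < f(x2) => keep [-1.4720, 0.0557]
Step 3: [-1.4720, 0.0557], x1=-0.8884 (f=0.0125), x2=-0.5279 (f=0.2229); f(x1) < f(x2) => keep [-1.4720, -0.5279]
Final interval: [-1.4720, -0.5279]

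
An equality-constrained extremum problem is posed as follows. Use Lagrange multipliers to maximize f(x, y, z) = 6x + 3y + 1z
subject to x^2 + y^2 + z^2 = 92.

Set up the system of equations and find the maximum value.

Lagrange conditions: 6 = 2*lambda*x, 3 = 2*lambda*y, 1 = 2*lambda*z
So x:6 = y:3 = z:1, i.e. x = 6t, y = 3t, z = 1t
Constraint: t^2*(6^2 + 3^2 + 1^2) = 92
  t^2 * 46 = 92  =>  t = sqrt(2)
Maximum = 6*6t + 3*3t + 1*1t = 46*sqrt(2) = sqrt(4232)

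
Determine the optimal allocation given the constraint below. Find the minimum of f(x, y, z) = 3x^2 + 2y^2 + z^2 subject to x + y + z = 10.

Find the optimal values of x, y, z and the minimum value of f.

Using Lagrange multipliers on f = 3x^2 + 2y^2 + z^2 with constraint x + y + z = 10:
Conditions: 2*3*x = lambda, 2*2*y = lambda, 2*1*z = lambda
So x = lambda/6, y = lambda/4, z = lambda/2
Substituting into constraint: lambda * (11/12) = 10
lambda = 120/11
x = 20/11, y = 30/11, z = 60/11
Minimum value = 600/11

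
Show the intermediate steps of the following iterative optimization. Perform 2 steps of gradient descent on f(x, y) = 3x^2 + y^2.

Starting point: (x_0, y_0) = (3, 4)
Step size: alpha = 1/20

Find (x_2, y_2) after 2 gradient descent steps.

f(x,y) = 3x^2 + y^2
grad_x = 6x + 0y, grad_y = 2y + 0x
Step 1: grad = (18, 8), (21/10, 18/5)
Step 2: grad = (63/5, 36/5), (147/100, 81/25)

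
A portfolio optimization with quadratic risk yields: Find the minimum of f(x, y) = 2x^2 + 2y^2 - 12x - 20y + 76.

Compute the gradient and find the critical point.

f(x,y) = 2x^2 + 2y^2 - 12x - 20y + 76
df/dx = 4x + (-12) = 0  =>  x = 3
df/dy = 4y + (-20) = 0  =>  y = 5
f(3, 5) = 2*(3)^2 + 2*(5)^2 + -12*(3) + -20*(5) + 76 = 8
Hessian is diagonal with entries 4, 4 > 0, so this is a minimum.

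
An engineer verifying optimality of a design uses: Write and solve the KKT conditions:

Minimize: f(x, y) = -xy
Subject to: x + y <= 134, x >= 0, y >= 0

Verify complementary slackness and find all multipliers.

Problem: min -xy s.t. x + y <= 134 (multiplier lambda), x >= 0 (mu_x), y >= 0 (mu_y)
KKT stationarity: -y + lambda - mu_x = 0, -x + lambda - mu_y = 0, with lambda, mu_x, mu_y >= 0
Complementary slackness: lambda*(x + y - 134) = 0, mu_x*x = 0, mu_y*y = 0
If lambda = 0: y = -mu_x <= 0 and x = -mu_y <= 0 force x = y = 0 with f = 0; but x = y = 67 is feasible with f = -4489 < 0, so this is not the minimum. Hence lambda > 0 and x + y = 134.
Try x > 0, y > 0 (so mu_x = mu_y = 0): y = lambda, x = lambda => x = y = lambda
x + y = 134 => 2*lambda = 134 => lambda = 67
x* = y* = 67 > 0, consistent with mu_x = mu_y = 0.
(Any feasible point with x = 0 or y = 0 has f = 0 > -4489, so the minimum is not on those boundaries.)
min(-xy) = -4489 (i.e. max xy = 4489)
Multipliers: lambda = 67, mu_x = 0, mu_y = 0
Complementary slackness: lambda*(x + y - 134) = 67*(67 + 67 - 134) = 0, mu_x*x = 0*67 = 0, mu_y*y = 0*67 = 0. Satisfied.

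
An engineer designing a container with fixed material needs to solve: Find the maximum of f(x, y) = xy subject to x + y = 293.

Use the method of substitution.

Substitute y = 293 - x into f(x,y) = xy:
g(x) = x(293 - x) = 293x - x^2
g'(x) = 293 - 2x = 0  =>  x = 293/2
y = 293 - 293/2 = 293/2
Maximum value = (293/2) * (293/2) = 85849/4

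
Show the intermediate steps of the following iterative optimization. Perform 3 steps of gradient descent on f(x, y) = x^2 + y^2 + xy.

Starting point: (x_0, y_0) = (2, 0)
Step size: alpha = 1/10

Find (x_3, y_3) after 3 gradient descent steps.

f(x,y) = x^2 + y^2 + xy
grad_x = 2x + 1y, grad_y = 2y + 1x
Step 1: grad = (4, 2), (8/5, -1/5)
Step 2: grad = (3, 6/5), (13/10, -8/25)
Step 3: grad = (57/25, 33/50), (134/125, -193/500)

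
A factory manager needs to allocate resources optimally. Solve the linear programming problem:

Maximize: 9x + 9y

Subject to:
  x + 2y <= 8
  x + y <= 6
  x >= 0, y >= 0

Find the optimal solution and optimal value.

Feasible vertices: (0, 0), (0, 4), (4, 2), (6, 0)
Objective 9x + 9y at each:
  (0, 0): 0
  (0, 4): 36
  (4, 2): 54
  (6, 0): 54
Maximum is 54 at (4, 2).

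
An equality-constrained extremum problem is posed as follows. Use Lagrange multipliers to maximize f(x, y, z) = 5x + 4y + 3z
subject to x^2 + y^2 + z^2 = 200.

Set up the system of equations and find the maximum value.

Lagrange conditions: 5 = 2*lambda*x, 4 = 2*lambda*y, 3 = 2*lambda*z
So x:5 = y:4 = z:3, i.e. x = 5t, y = 4t, z = 3t
Constraint: t^2*(5^2 + 4^2 + 3^2) = 200
  t^2 * 50 = 200  =>  t = sqrt(4)
Maximum = 5*5t + 4*4t + 3*3t = 50*sqrt(4) = 100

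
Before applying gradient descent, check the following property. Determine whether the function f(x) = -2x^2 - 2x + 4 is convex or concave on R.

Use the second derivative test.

f(x) = -2x^2 - 2x + 4
f'(x) = -4x - 2
f''(x) = -4
Since f''(x) = -4 < 0 for all x, f is concave on R.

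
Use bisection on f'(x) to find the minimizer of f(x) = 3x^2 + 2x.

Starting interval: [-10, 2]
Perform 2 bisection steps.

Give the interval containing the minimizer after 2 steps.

Finding critical point of f(x) = 3x^2 + 2x using bisection on f'(x) = 6x + 2.
f'(x) = 0 when x = -1/3.
Starting interval: [-10, 2]
Step 1: mid = -4, f'(mid) = -22, new interval = [-4, 2]
Step 2: mid = -1, f'(mid) = -4, new interval = [-1, 2]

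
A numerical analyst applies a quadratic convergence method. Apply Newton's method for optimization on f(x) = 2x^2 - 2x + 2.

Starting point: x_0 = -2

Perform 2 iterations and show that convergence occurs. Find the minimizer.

f(x) = 2x^2 - 2x + 2, f'(x) = 4x + (-2), f''(x) = 4
Step 1: f'(-2) = -10, x_1 = -2 - -10/4 = 1/2
Step 2: f'(1/2) = 0, x_2 = 1/2 (converged)
Newton's method converges in 1 step for quadratics.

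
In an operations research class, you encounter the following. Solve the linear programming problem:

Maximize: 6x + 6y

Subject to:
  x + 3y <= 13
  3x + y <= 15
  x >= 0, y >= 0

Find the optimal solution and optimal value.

Feasible vertices: (0, 0), (0, 13/3), (4, 3), (5, 0)
Objective 6x + 6y at each:
  (0, 0): 0
  (0, 13/3): 26
  (4, 3): 42
  (5, 0): 30
Maximum is 42 at (4, 3).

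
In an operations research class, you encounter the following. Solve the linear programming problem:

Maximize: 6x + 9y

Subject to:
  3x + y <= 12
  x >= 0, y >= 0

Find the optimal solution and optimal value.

The feasible region has vertices at [(0, 0), (4, 0), (0, 12)].
Checking objective 6x + 9y at each vertex:
  (0, 0): 6*0 + 9*0 = 0
  (4, 0): 6*4 + 9*0 = 24
  (0, 12): 6*0 + 9*12 = 108
Maximum is 108 at (0, 12).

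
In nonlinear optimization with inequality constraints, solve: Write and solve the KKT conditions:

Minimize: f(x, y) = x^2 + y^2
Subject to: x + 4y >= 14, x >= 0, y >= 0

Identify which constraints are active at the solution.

KKT conditions for min x^2 + y^2 s.t. 1x + 4y >= 14, x >= 0, y >= 0:
Stationarity: 2x = mu*1 + mu_x, 2y = mu*4 + mu_y, with mu, mu_x, mu_y >= 0
Complementary slackness: mu*(x + 4y - 14) = 0, mu_x*x = 0, mu_y*y = 0
(0, 0) is infeasible (1*0 + 4*0 < 14), so if mu = 0 stationarity would force x = mu_x/2 >= 0, y = mu_y/2 >= 0 with mu_x*x = mu_y*y = 0, i.e. x = y = 0: contradiction. Hence mu > 0 and x + 4y = 14 is active.
Try x > 0, y > 0 (so mu_x = mu_y = 0): x = 1*mu/2, y = 4*mu/2
Substitute: 1*(1*mu/2) + 4*(4*mu/2) = 14
  mu*17/2 = 14 => mu = 28/17
x* = 14/17 > 0, y* = 56/17 > 0, consistent with mu_x = mu_y = 0.
f is convex and the constraints are linear, so this KKT point is the global minimum.
f* = 196/17
Active constraints: x + 4y >= 14 (holds with equality, mu = 28/17 > 0); x >= 0 and y >= 0 are inactive (mu_x = mu_y = 0).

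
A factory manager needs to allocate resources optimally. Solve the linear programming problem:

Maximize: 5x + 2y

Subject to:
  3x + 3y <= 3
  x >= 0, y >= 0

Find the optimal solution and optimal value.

The feasible region has vertices at [(0, 0), (1, 0), (0, 1)].
Checking objective 5x + 2y at each vertex:
  (0, 0): 5*0 + 2*0 = 0
  (1, 0): 5*1 + 2*0 = 5
  (0, 1): 5*0 + 2*1 = 2
Maximum is 5 at (1, 0).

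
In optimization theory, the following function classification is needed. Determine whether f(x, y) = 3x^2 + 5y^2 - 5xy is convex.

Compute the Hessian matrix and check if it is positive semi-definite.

f(x,y) = 3x^2 + 5y^2 - 5xy
Hessian H = [[6, -5], [-5, 10]]
trace(H) = 16, det(H) = 35
Eigenvalues: (16 +/- sqrt(116)) / 2 = 13.39, 2.615
Since both eigenvalues > 0, f is convex.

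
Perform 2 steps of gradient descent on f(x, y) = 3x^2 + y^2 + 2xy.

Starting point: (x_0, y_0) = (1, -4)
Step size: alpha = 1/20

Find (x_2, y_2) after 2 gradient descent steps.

f(x,y) = 3x^2 + y^2 + 2xy
grad_x = 6x + 2y, grad_y = 2y + 2x
Step 1: grad = (-2, -6), (11/10, -37/10)
Step 2: grad = (-4/5, -26/5), (57/50, -86/25)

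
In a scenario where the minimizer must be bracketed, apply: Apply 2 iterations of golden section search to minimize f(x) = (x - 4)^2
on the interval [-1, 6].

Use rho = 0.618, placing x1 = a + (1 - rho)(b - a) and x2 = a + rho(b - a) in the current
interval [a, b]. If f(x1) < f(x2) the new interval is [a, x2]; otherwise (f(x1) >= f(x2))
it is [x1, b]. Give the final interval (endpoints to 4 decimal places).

Golden section search for min of f(x) = (x - 4)^2 on [-1, 6].
Each step: x1 = a + (1 - rho)(b - a), x2 = a + rho(b - a); if f(x1) < f(x2) keep [a, x2], otherwise keep [x1, b].
Step 1: [-1.0000, 6.0000], x1=1.6740 (f=5.4103), x2=3.3260 (f=0.4543); f(x1) > f(x2) => keep [1.6740, 6.0000]
Step 2: [1.6740, 6.0000], x1=3.3265 (f=0.4536), x2=4.3475 (f=0.1207); f(x1) > f(x2) => keep [3.3265, 6.0000]
Final interval: [3.3265, 6.0000]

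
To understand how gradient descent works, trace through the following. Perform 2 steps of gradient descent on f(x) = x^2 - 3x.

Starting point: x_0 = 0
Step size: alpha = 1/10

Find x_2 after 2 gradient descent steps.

f(x) = x^2 - 3x, f'(x) = 2x + (-3)
Step 1: f'(0) = -3, x_1 = 0 - 1/10 * -3 = 3/10
Step 2: f'(3/10) = -12/5, x_2 = 3/10 - 1/10 * -12/5 = 27/50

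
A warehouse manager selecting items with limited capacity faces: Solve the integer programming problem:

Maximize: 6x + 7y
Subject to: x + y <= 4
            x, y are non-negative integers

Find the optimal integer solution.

Objective: 6x + 7y, constraint: x + y <= 4
Coefficient of y is 7 > coefficient of x is 6, so allocate the entire budget to y.
Optimal: x = 0, y = 4, value = 28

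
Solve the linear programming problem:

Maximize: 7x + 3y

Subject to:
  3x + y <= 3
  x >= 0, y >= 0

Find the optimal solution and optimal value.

The feasible region has vertices at [(0, 0), (1, 0), (0, 3)].
Checking objective 7x + 3y at each vertex:
  (0, 0): 7*0 + 3*0 = 0
  (1, 0): 7*1 + 3*0 = 7
  (0, 3): 7*0 + 3*3 = 9
Maximum is 9 at (0, 3).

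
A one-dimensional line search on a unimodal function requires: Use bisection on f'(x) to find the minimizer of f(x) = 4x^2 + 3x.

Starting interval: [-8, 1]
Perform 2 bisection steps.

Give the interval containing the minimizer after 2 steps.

Finding critical point of f(x) = 4x^2 + 3x using bisection on f'(x) = 8x + 3.
f'(x) = 0 when x = -3/8.
Starting interval: [-8, 1]
Step 1: mid = -7/2, f'(mid) = -25, new interval = [-7/2, 1]
Step 2: mid = -5/4, f'(mid) = -7, new interval = [-5/4, 1]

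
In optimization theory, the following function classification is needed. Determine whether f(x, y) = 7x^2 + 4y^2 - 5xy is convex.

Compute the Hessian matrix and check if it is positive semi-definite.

f(x,y) = 7x^2 + 4y^2 - 5xy
Hessian H = [[14, -5], [-5, 8]]
trace(H) = 22, det(H) = 87
Eigenvalues: (22 +/- sqrt(136)) / 2 = 16.83, 5.169
Since both eigenvalues > 0, f is convex.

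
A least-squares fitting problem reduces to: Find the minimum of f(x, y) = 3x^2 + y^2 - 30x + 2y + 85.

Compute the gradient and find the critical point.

f(x,y) = 3x^2 + y^2 - 30x + 2y + 85
df/dx = 6x + (-30) = 0  =>  x = 5
df/dy = 2y + (2) = 0  =>  y = -1
f(5, -1) = 3*(5)^2 + 1*(-1)^2 + -30*(5) + 2*(-1) + 85 = 9
Hessian is diagonal with entries 6, 2 > 0, so this is a minimum.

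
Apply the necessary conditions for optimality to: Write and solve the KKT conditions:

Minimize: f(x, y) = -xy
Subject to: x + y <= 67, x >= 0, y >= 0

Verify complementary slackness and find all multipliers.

Problem: min -xy s.t. x + y <= 67 (multiplier lambda), x >= 0 (mu_x), y >= 0 (mu_y)
KKT stationarity: -y + lambda - mu_x = 0, -x + lambda - mu_y = 0, with lambda, mu_x, mu_y >= 0
Complementary slackness: lambda*(x + y - 67) = 0, mu_x*x = 0, mu_y*y = 0
If lambda = 0: y = -mu_x <= 0 and x = -mu_y <= 0 force x = y = 0 with f = 0; but x = y = 67/2 is feasible with f = -4489/4 < 0, so this is not the minimum. Hence lambda > 0 and x + y = 67.
Try x > 0, y > 0 (so mu_x = mu_y = 0): y = lambda, x = lambda => x = y = lambda
x + y = 67 => 2*lambda = 67 => lambda = 67/2
x* = y* = 67/2 > 0, consistent with mu_x = mu_y = 0.
(Any feasible point with x = 0 or y = 0 has f = 0 > -4489/4, so the minimum is not on those boundaries.)
min(-xy) = -4489/4 (i.e. max xy = 4489/4)
Multipliers: lambda = 67/2, mu_x = 0, mu_y = 0
Complementary slackness: lambda*(x + y - 67) = 67/2*(67/2 + 67/2 - 67) = 0, mu_x*x = 0*67/2 = 0, mu_y*y = 0*67/2 = 0. Satisfied.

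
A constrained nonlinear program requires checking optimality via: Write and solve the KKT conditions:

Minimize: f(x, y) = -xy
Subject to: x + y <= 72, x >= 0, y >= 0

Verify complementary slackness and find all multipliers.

Problem: min -xy s.t. x + y <= 72 (multiplier lambda), x >= 0 (mu_x), y >= 0 (mu_y)
KKT stationarity: -y + lambda - mu_x = 0, -x + lambda - mu_y = 0, with lambda, mu_x, mu_y >= 0
Complementary slackness: lambda*(x + y - 72) = 0, mu_x*x = 0, mu_y*y = 0
If lambda = 0: y = -mu_x <= 0 and x = -mu_y <= 0 force x = y = 0 with f = 0; but x = y = 36 is feasible with f = -1296 < 0, so this is not the minimum. Hence lambda > 0 and x + y = 72.
Try x > 0, y > 0 (so mu_x = mu_y = 0): y = lambda, x = lambda => x = y = lambda
x + y = 72 => 2*lambda = 72 => lambda = 36
x* = y* = 36 > 0, consistent with mu_x = mu_y = 0.
(Any feasible point with x = 0 or y = 0 has f = 0 > -1296, so the minimum is not on those boundaries.)
min(-xy) = -1296 (i.e. max xy = 1296)
Multipliers: lambda = 36, mu_x = 0, mu_y = 0
Complementary slackness: lambda*(x + y - 72) = 36*(36 + 36 - 72) = 0, mu_x*x = 0*36 = 0, mu_y*y = 0*36 = 0. Satisfied.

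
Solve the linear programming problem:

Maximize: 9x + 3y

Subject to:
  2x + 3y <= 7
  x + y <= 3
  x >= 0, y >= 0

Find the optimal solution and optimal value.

Feasible vertices: (0, 0), (0, 7/3), (2, 1), (3, 0)
Objective 9x + 3y at each:
  (0, 0): 0
  (0, 7/3): 7
  (2, 1): 21
  (3, 0): 27
Maximum is 27 at (3, 0).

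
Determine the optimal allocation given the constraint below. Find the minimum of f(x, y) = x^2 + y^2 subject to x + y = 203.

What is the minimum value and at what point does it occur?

Substitute y = 203 - x into f(x,y) = x^2 + y^2:
g(x) = x^2 + (203 - x)^2 = 2x^2 - 406x + 41209
g'(x) = 4x - 406 = 0  =>  x = 203/2
y = 203 - 203/2 = 203/2
Minimum value = (203/2)^2 + (203/2)^2 = 41209/2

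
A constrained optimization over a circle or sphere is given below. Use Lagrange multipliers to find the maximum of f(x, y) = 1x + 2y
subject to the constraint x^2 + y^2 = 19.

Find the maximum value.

Set up Lagrange conditions: grad f = lambda * grad g
  1 = 2*lambda*x
  2 = 2*lambda*y
From these: x/y = 1/2, so x = 1t, y = 2t for some t.
Substitute into constraint: (1t)^2 + (2t)^2 = 19
  t^2 * 5 = 19
  t = sqrt(19/5)
Maximum = 1*x + 2*y = (1^2 + 2^2)*t = 5 * sqrt(19/5) = sqrt(95)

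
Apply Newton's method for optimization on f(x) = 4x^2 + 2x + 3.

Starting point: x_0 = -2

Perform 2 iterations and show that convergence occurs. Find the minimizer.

f(x) = 4x^2 + 2x + 3, f'(x) = 8x + (2), f''(x) = 8
Step 1: f'(-2) = -14, x_1 = -2 - -14/8 = -1/4
Step 2: f'(-1/4) = 0, x_2 = -1/4 (converged)
Newton's method converges in 1 step for quadratics.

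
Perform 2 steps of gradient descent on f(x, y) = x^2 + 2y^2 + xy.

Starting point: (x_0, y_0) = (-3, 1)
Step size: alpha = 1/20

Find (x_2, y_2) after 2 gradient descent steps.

f(x,y) = x^2 + 2y^2 + xy
grad_x = 2x + 1y, grad_y = 4y + 1x
Step 1: grad = (-5, 1), (-11/4, 19/20)
Step 2: grad = (-91/20, 21/20), (-1009/400, 359/400)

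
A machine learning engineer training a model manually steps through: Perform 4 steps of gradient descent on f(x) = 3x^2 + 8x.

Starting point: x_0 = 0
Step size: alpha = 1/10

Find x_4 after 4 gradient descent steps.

f(x) = 3x^2 + 8x, f'(x) = 6x + (8)
Step 1: f'(0) = 8, x_1 = 0 - 1/10 * 8 = -4/5
Step 2: f'(-4/5) = 16/5, x_2 = -4/5 - 1/10 * 16/5 = -28/25
Step 3: f'(-28/25) = 32/25, x_3 = -28/25 - 1/10 * 32/25 = -156/125
Step 4: f'(-156/125) = 64/125, x_4 = -156/125 - 1/10 * 64/125 = -812/625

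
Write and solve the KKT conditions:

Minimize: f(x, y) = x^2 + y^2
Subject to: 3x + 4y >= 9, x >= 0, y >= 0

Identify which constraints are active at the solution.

KKT conditions for min x^2 + y^2 s.t. 3x + 4y >= 9, x >= 0, y >= 0:
Stationarity: 2x = mu*3 + mu_x, 2y = mu*4 + mu_y, with mu, mu_x, mu_y >= 0
Complementary slackness: mu*(3x + 4y - 9) = 0, mu_x*x = 0, mu_y*y = 0
(0, 0) is infeasible (3*0 + 4*0 < 9), so if mu = 0 stationarity would force x = mu_x/2 >= 0, y = mu_y/2 >= 0 with mu_x*x = mu_y*y = 0, i.e. x = y = 0: contradiction. Hence mu > 0 and 3x + 4y = 9 is active.
Try x > 0, y > 0 (so mu_x = mu_y = 0): x = 3*mu/2, y = 4*mu/2
Substitute: 3*(3*mu/2) + 4*(4*mu/2) = 9
  mu*25/2 = 9 => mu = 18/25
x* = 27/25 > 0, y* = 36/25 > 0, consistent with mu_x = mu_y = 0.
f is convex and the constraints are linear, so this KKT point is the global minimum.
f* = 81/25
Active constraints: 3x + 4y >= 9 (holds with equality, mu = 18/25 > 0); x >= 0 and y >= 0 are inactive (mu_x = mu_y = 0).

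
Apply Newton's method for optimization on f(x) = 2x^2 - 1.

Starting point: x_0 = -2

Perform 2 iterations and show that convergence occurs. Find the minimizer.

f(x) = 2x^2 - 1, f'(x) = 4x + (0), f''(x) = 4
Step 1: f'(-2) = -8, x_1 = -2 - -8/4 = 0
Step 2: f'(0) = 0, x_2 = 0 (converged)
Newton's method converges in 1 step for quadratics.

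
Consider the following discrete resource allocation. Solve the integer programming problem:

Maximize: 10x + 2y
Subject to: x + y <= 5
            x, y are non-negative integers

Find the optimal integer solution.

Objective: 10x + 2y, constraint: x + y <= 5
Coefficient of x is 10 >= coefficient of y is 2, so allocate the entire budget to x.
Optimal: x = 5, y = 0, value = 50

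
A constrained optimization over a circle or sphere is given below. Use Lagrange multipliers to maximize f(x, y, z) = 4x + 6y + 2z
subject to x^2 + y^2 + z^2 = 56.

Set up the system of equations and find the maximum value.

Lagrange conditions: 4 = 2*lambda*x, 6 = 2*lambda*y, 2 = 2*lambda*z
So x:4 = y:6 = z:2, i.e. x = 4t, y = 6t, z = 2t
Constraint: t^2*(4^2 + 6^2 + 2^2) = 56
  t^2 * 56 = 56  =>  t = sqrt(1)
Maximum = 4*4t + 6*6t + 2*2t = 56*sqrt(1) = 56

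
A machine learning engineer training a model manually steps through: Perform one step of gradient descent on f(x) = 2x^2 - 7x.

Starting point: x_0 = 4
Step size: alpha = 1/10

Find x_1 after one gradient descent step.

f(x) = 2x^2 - 7x
f'(x) = 4x - 7
f'(4) = 4*4 + (-7) = 9
x_1 = x_0 - alpha * f'(x_0) = 4 - 1/10 * 9 = 31/10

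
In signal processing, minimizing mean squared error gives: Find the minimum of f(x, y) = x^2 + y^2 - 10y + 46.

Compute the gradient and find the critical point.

f(x,y) = x^2 + y^2 - 10y + 46
df/dx = 2x + (0) = 0  =>  x = 0
df/dy = 2y + (-10) = 0  =>  y = 5
f(0, 5) = 1*(0)^2 + 1*(5)^2 + -10*(5) + 46 = 21
Hessian is diagonal with entries 2, 2 > 0, so this is a minimum.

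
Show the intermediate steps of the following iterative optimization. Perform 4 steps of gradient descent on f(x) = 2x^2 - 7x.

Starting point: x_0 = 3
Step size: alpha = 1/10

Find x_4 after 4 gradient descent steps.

f(x) = 2x^2 - 7x, f'(x) = 4x + (-7)
Step 1: f'(3) = 5, x_1 = 3 - 1/10 * 5 = 5/2
Step 2: f'(5/2) = 3, x_2 = 5/2 - 1/10 * 3 = 11/5
Step 3: f'(11/5) = 9/5, x_3 = 11/5 - 1/10 * 9/5 = 101/50
Step 4: f'(101/50) = 27/25, x_4 = 101/50 - 1/10 * 27/25 = 239/125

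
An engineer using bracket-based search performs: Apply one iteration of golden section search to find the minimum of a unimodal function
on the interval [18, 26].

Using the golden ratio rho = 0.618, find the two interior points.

Golden section search on [18, 26].
Golden ratio rho = 0.618 (approx).
Interior points:
  x_1 = 18 + (1-0.618)*8 = 21.0560
  x_2 = 18 + 0.618*8 = 22.9440
Compare f(x_1) and f(x_2) to determine which subinterval to keep.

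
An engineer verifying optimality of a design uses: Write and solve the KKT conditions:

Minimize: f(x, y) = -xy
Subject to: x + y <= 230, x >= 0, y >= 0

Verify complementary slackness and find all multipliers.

Problem: min -xy s.t. x + y <= 230 (multiplier lambda), x >= 0 (mu_x), y >= 0 (mu_y)
KKT stationarity: -y + lambda - mu_x = 0, -x + lambda - mu_y = 0, with lambda, mu_x, mu_y >= 0
Complementary slackness: lambda*(x + y - 230) = 0, mu_x*x = 0, mu_y*y = 0
If lambda = 0: y = -mu_x <= 0 and x = -mu_y <= 0 force x = y = 0 with f = 0; but x = y = 115 is feasible with f = -13225 < 0, so this is not the minimum. Hence lambda > 0 and x + y = 230.
Try x > 0, y > 0 (so mu_x = mu_y = 0): y = lambda, x = lambda => x = y = lambda
x + y = 230 => 2*lambda = 230 => lambda = 115
x* = y* = 115 > 0, consistent with mu_x = mu_y = 0.
(Any feasible point with x = 0 or y = 0 has f = 0 > -13225, so the minimum is not on those boundaries.)
min(-xy) = -13225 (i.e. max xy = 13225)
Multipliers: lambda = 115, mu_x = 0, mu_y = 0
Complementary slackness: lambda*(x + y - 230) = 115*(115 + 115 - 230) = 0, mu_x*x = 0*115 = 0, mu_y*y = 0*115 = 0. Satisfied.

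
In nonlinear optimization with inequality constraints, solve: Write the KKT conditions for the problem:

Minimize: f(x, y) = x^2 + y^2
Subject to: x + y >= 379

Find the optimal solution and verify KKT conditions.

KKT conditions for min x^2 + y^2 s.t. x + y >= 379:
Stationarity: 2x = mu, 2y = mu
So x = y = mu/2.
Complementary slackness: mu*(x + y - 379) = 0
Primal feasibility: x + y >= 379; dual feasibility: mu >= 0
If mu = 0 then x = y = 0, but 0 + 0 < 379 is infeasible, so the constraint is active.
Constraint active: x + y = 2*(mu/2) = 379 => mu = 379
x = y = 379/2, f = 143641/2
Verify: stationarity 2*(379/2) = 379 = mu; primal 379/2 + 379/2 = 379 >= 379; dual mu = 379 >= 0; complementary slackness 379*(379 - 379) = 0. All KKT conditions hold.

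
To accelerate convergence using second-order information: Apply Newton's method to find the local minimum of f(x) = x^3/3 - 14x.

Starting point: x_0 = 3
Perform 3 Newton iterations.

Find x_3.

f(x) = x^3/3 - 14x
f'(x) = x^2 - 14, f''(x) = 2x
Newton update: x_{n+1} = x_n - (x_n^2 - 14)/(2*x_n)
Step 1: x_0 = 3, f'=-5, f''=6, x_1 = 23/6
Step 2: x_1 = 23/6, f'=25/36, f''=23/3, x_2 = 1033/276
Step 3: x_2 = 1033/276, f'=625/76176, f''=1033/138, x_3 = 2133553/570216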